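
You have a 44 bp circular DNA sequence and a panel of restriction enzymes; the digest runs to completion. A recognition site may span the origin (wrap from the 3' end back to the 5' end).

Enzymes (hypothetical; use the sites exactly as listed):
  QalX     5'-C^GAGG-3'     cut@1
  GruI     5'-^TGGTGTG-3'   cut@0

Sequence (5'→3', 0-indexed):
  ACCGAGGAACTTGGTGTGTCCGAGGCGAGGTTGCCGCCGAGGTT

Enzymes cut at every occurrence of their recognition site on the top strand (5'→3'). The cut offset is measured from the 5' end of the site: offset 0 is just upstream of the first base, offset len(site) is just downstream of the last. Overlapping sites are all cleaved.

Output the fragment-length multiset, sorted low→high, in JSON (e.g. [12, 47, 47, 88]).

Per-enzyme occurrences:
  QalX (CGAGG, off=1): starts [2, 20, 25, 37] → cuts [3, 21, 26, 38]
  GruI (TGGTGTG, off=0): starts [11] → cuts [11]

Pooled cuts: [3, 11, 21, 26, 38]

Fragment lengths:
  3→11: 8 bp
  11→21: 10 bp
  21→26: 5 bp
  26→38: 12 bp
  38→3 (wrap): 44-38+3 = 9 bp

[5,8,9,10,12]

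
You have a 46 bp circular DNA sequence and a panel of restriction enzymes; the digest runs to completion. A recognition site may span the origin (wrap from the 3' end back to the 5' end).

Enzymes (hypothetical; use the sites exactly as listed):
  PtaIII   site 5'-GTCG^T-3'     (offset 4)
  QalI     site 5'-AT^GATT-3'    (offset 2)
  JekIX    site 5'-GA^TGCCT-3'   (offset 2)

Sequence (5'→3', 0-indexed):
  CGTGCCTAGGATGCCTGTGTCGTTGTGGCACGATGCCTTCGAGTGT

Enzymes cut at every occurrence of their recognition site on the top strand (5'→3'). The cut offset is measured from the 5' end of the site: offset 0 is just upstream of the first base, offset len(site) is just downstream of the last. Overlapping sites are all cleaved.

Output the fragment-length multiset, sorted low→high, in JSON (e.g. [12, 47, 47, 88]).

[9,11,11,15]

Scan for sites:
  PtaIII (GTCGT, off=4): starts [18, 44] → cuts [2, 22]
  QalI (ATGATT, off=2): no sites
  JekIX (GATGCCT, off=2): starts [9, 31] → cuts [11, 33]

Pooled cuts: [2, 11, 22, 33]

Fragment lengths:
  2→11: 9 bp
  11→22: 11 bp
  22→33: 11 bp
  33→2 (wrap): 46-33+2 = 15 bp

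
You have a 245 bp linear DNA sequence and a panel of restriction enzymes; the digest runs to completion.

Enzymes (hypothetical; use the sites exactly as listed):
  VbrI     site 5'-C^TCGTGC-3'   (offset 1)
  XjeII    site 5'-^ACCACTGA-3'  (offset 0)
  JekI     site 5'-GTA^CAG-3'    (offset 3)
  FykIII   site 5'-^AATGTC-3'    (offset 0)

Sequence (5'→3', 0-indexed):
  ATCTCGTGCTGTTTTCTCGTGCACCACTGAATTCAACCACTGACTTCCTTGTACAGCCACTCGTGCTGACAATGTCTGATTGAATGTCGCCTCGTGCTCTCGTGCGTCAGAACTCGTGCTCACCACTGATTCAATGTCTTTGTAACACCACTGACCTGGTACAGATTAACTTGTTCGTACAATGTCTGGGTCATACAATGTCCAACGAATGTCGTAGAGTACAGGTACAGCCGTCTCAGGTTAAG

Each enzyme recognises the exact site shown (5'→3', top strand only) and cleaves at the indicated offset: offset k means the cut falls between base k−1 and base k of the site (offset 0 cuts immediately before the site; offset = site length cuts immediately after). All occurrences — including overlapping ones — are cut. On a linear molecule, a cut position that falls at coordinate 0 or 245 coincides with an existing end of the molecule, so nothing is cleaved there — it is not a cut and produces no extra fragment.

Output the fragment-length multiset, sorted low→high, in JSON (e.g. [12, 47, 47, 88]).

Per-enzyme occurrences:
  VbrI CTCGTGC/1: at [2, 15, 59, 90, 98, 112] ⇒ [3, 16, 60, 91, 99, 113]
  XjeII ACCACTGA/0: at [22, 35, 121, 146] ⇒ [22, 35, 121, 146]
  JekI GTACAG/3: at [50, 158, 218, 224] ⇒ [53, 161, 221, 227]
  FykIII AATGTC/0: at [70, 82, 132, 180, 196, 207] ⇒ [70, 82, 132, 180, 196, 207]

All cut coordinates (distinct, sorted): [3, 16, 22, 35, 53, 60, 70, 82, 91, 99, 113, 121, 132, 146, 161, 180, 196, 207, 221, 227]

Fragment lengths:
  [0,3): 3 bp
  [3,16): 13 bp
  [16,22): 6 bp
  [22,35): 13 bp
  [35,53): 18 bp
  [53,60): 7 bp
  [60,70): 10 bp
  [70,82): 12 bp
  [82,91): 9 bp
  [91,99): 8 bp
  [99,113): 14 bp
  [113,121): 8 bp
  [121,132): 11 bp
  [132,146): 14 bp
  [146,161): 15 bp
  [161,180): 19 bp
  [180,196): 16 bp
  [196,207): 11 bp
  [207,221): 14 bp
  [221,227): 6 bp
  [227,245): 18 bp

[3,6,6,7,8,8,9,10,11,11,12,13,13,14,14,14,15,16,18,18,19]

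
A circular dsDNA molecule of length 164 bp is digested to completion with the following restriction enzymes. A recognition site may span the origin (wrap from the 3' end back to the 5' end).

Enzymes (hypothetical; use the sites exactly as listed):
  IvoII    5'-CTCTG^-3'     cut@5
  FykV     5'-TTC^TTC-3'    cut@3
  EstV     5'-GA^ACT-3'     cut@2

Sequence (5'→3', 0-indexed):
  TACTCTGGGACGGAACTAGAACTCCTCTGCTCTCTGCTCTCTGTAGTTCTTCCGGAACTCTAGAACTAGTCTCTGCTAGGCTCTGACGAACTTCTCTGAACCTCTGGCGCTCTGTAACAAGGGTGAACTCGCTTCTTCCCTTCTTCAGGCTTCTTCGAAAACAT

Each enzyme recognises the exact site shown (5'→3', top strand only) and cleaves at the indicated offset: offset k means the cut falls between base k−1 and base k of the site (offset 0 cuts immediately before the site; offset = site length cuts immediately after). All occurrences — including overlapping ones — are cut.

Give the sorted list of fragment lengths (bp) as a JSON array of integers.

Per-enzyme occurrences:
  IvoII CTCTG/5: at [2, 24, 31, 38, 70, 80, 93, 101, 109] ⇒ [7, 29, 36, 43, 75, 85, 98, 106, 114]
  FykV TTCTTC/3: at [46, 132, 140, 150] ⇒ [49, 135, 143, 153]
  EstV GAACT/2: at [12, 18, 54, 62, 87, 124] ⇒ [14, 20, 56, 64, 89, 126]

All cut coordinates (distinct, sorted): [7, 14, 20, 29, 36, 43, 49, 56, 64, 75, 85, 89, 98, 106, 114, 126, 135, 143, 153]

Fragment lengths:
  7→14: 7 bp
  14→20: 6 bp
  20→29: 9 bp
  29→36: 7 bp
  36→43: 7 bp
  43→49: 6 bp
  49→56: 7 bp
  56→64: 8 bp
  64→75: 11 bp
  75→85: 10 bp
  85→89: 4 bp
  89→98: 9 bp
  98→106: 8 bp
  106→114: 8 bp
  114→126: 12 bp
  126→135: 9 bp
  135→143: 8 bp
  143→153: 10 bp
  153→7 (wrap): 164-153+7 = 18 bp

[4,6,6,7,7,7,7,8,8,8,8,9,9,9,10,10,11,12,18]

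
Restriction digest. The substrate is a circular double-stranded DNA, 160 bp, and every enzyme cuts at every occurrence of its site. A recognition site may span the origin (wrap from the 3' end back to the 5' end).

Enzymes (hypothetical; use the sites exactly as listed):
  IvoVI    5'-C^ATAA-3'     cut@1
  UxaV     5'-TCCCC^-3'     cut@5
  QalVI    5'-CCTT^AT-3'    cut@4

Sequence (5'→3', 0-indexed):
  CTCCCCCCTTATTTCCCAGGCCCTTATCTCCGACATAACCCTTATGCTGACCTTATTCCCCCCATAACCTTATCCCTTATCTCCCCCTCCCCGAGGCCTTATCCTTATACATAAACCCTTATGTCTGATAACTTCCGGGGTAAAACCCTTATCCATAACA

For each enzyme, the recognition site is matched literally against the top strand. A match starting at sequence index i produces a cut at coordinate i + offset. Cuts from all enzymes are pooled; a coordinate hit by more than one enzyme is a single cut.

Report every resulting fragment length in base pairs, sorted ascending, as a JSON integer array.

[2,4,4,4,6,6,7,7,8,8,8,9,9,10,11,12,15,30]

Scan for sites:
  IvoVI (CATAA, off=1): starts [33, 62, 109, 153] → cuts [34, 63, 110, 154]
  UxaV (TCCCC, off=5): starts [1, 56, 81, 87] → cuts [6, 61, 86, 92]
  QalVI (CCTTAT, off=4): starts [6, 21, 39, 50, 67, 74, 96, 102, 116, 146] → cuts [10, 25, 43, 54, 71, 78, 100, 106, 120, 150]

All cut coordinates (distinct, sorted): [6, 10, 25, 34, 43, 54, 61, 63, 71, 78, 86, 92, 100, 106, 110, 120, 150, 154]

Fragments:
  6→10: 4 bp
  10→25: 15 bp
  25→34: 9 bp
  34→43: 9 bp
  43→54: 11 bp
  54→61: 7 bp
  61→63: 2 bp
  63→71: 8 bp
  71→78: 7 bp
  78→86: 8 bp
  86→92: 6 bp
  92→100: 8 bp
  100→106: 6 bp
  106→110: 4 bp
  110→120: 10 bp
  120→150: 30 bp
  150→154: 4 bp
  154→6 (wrap): 160-154+6 = 12 bp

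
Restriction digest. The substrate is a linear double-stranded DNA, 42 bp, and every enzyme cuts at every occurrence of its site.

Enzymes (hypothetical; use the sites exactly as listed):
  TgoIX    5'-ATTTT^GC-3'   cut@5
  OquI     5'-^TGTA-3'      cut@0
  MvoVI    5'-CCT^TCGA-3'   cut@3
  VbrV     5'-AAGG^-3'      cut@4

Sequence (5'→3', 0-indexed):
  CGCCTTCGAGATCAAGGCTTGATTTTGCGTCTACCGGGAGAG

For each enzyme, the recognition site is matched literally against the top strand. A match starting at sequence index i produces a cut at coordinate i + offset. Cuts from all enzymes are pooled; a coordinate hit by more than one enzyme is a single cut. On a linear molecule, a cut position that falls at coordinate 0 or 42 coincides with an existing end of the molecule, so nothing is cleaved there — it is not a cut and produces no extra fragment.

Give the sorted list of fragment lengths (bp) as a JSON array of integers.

[5,9,12,16]

Per-enzyme occurrences:
  TgoIX (ATTTTGC, off=5): starts [21] → cuts [26]
  OquI (TGTA, off=0): no sites
  MvoVI (CCTTCGA, off=3): starts [2] → cuts [5]
  VbrV (AAGG, off=4): starts [13] → cuts [17]

All cut coordinates (distinct, sorted): [5, 17, 26]

Fragment lengths:
  [0,5): 5 bp
  [5,17): 12 bp
  [17,26): 9 bp
  [26,42): 16 bp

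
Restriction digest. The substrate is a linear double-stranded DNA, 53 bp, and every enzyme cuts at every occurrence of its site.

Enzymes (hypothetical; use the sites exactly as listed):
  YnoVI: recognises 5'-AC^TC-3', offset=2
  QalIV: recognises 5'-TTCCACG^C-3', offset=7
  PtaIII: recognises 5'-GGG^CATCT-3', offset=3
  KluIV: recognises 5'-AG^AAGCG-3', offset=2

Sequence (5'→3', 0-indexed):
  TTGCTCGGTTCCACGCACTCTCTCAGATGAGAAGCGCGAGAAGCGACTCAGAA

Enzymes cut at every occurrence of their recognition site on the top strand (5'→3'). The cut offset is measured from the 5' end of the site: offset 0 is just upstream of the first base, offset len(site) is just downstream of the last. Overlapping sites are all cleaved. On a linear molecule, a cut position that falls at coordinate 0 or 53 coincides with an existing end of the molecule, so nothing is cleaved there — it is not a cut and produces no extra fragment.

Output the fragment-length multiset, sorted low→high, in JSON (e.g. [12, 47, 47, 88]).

[3,6,7,9,13,15]

Scan for sites:
  YnoVI (ACTC, off=2): starts [16, 45] → cuts [18, 47]
  QalIV (TTCCACGC, off=7): starts [8] → cuts [15]
  PtaIII (GGGCATCT, off=3): no sites
  KluIV (AGAAGCG, off=2): starts [29, 38] → cuts [31, 40]

Pooled cuts: [15, 18, 31, 40, 47]

Fragments:
  [0,15): 15 bp
  [15,18): 3 bp
  [18,31): 13 bp
  [31,40): 9 bp
  [40,47): 7 bp
  [47,53): 6 bp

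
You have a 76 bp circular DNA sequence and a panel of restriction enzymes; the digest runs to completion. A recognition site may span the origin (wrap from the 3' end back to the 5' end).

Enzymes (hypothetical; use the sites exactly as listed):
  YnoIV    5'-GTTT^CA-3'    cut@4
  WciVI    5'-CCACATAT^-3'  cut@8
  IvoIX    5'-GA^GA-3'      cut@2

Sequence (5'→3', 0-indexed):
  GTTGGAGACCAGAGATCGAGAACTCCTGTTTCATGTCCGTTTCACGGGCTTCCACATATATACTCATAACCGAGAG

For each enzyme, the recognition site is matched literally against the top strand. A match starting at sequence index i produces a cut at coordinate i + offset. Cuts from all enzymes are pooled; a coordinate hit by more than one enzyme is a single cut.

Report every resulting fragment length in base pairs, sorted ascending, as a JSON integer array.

Scan for sites:
  YnoIV GTTTCA/4: at [27, 38] ⇒ [31, 42]
  WciVI CCACATAT/8: at [51] ⇒ [59]
  IvoIX GAGA/2: at [4, 11, 17, 71] ⇒ [6, 13, 19, 73]

Pooled cuts: [6, 13, 19, 31, 42, 59, 73]

Fragment lengths:
  6→13: 7 bp
  13→19: 6 bp
  19→31: 12 bp
  31→42: 11 bp
  42→59: 17 bp
  59→73: 14 bp
  73→6 (wrap): 76-73+6 = 9 bp

[6,7,9,11,12,14,17]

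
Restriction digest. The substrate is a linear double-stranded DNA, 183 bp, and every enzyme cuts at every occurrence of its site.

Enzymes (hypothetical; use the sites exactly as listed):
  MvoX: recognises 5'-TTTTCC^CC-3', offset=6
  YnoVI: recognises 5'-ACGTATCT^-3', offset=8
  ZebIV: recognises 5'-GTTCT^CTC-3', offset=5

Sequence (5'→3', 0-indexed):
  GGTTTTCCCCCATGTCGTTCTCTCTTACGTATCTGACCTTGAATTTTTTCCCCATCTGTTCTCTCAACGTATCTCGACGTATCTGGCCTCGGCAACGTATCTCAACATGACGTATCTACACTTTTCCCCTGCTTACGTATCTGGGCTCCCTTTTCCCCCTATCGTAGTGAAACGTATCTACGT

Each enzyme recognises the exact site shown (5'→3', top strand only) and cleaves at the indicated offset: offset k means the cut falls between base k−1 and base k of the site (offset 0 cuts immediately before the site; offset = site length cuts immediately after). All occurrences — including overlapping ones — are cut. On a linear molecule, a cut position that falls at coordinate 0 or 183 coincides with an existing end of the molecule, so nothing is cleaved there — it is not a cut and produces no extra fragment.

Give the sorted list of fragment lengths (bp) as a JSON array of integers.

Site scan:
  MvoX TTTTCCCC/6: at [2, 45, 121, 150] ⇒ [8, 51, 127, 156]
  YnoVI ACGTATCT/8: at [26, 66, 76, 94, 109, 134, 171] ⇒ [34, 74, 84, 102, 117, 142, 179]
  ZebIV GTTCTCTC/5: at [16, 57] ⇒ [21, 62]

Pooled cuts: [8, 21, 34, 51, 62, 74, 84, 102, 117, 127, 142, 156, 179]

Fragment lengths:
  [0,8): 8 bp
  [8,21): 13 bp
  [21,34): 13 bp
  [34,51): 17 bp
  [51,62): 11 bp
  [62,74): 12 bp
  [74,84): 10 bp
  [84,102): 18 bp
  [102,117): 15 bp
  [117,127): 10 bp
  [127,142): 15 bp
  [142,156): 14 bp
  [156,179): 23 bp
  [179,183): 4 bp

[4,8,10,10,11,12,13,13,14,15,15,17,18,23]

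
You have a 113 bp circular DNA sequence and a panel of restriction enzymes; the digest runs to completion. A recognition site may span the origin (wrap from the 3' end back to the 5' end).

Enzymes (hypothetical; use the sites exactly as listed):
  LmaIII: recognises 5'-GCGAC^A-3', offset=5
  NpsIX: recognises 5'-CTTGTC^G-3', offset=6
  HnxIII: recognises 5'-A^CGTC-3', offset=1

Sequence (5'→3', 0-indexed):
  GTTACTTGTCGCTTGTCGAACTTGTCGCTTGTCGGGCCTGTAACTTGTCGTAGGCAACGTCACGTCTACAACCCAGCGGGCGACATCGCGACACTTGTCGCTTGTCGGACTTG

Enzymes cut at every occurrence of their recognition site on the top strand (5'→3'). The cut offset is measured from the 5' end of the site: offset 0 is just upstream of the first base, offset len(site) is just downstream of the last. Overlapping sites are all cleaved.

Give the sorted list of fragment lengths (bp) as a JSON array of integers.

Per-enzyme occurrences:
  LmaIII (GCGACA, off=5): starts [79, 87] → cuts [84, 92]
  NpsIX (CTTGTCG, off=6): starts [4, 11, 20, 27, 43, 93, 100] → cuts [10, 17, 26, 33, 49, 99, 106]
  HnxIII (ACGTC, off=1): starts [56, 61] → cuts [57, 62]

All cut coordinates (distinct, sorted): [10, 17, 26, 33, 49, 57, 62, 84, 92, 99, 106]

Fragment lengths:
  10→17: 7 bp
  17→26: 9 bp
  26→33: 7 bp
  33→49: 16 bp
  49→57: 8 bp
  57→62: 5 bp
  62→84: 22 bp
  84→92: 8 bp
  92→99: 7 bp
  99→106: 7 bp
  106→10 (wrap): 113-106+10 = 17 bp

[5,7,7,7,7,8,8,9,16,17,22]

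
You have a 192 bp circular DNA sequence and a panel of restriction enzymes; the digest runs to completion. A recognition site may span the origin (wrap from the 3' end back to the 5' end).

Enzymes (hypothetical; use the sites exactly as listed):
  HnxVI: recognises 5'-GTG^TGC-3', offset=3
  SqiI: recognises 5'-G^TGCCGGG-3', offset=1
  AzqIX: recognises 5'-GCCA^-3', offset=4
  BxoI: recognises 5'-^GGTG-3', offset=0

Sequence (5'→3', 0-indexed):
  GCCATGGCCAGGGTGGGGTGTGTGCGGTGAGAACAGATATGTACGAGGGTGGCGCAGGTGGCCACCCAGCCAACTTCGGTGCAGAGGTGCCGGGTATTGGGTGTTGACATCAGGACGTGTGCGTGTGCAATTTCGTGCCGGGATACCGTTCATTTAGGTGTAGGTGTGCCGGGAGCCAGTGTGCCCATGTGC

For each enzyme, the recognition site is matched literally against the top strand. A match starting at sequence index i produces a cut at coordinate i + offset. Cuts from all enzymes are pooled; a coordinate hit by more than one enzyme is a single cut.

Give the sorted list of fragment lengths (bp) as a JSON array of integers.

Site scan:
  HnxVI (GTGTGC, off=3): starts [19, 116, 122, 163, 178] → cuts [22, 119, 125, 166, 181]
  SqiI (GTGCCGGG, off=1): starts [86, 134, 165] → cuts [87, 135, 166]
  AzqIX (GCCA, off=4): starts [0, 6, 60, 68, 174] → cuts [4, 10, 64, 72, 178]
  BxoI (GGTG, off=0): starts [11, 16, 25, 47, 56, 77, 85, 99, 156, 162] → cuts [11, 16, 25, 47, 56, 77, 85, 99, 156, 162]

Pooled cuts: [4, 10, 11, 16, 22, 25, 47, 56, 64, 72, 77, 85, 87, 99, 119, 125, 135, 156, 162, 166, 178, 181]

Fragments:
  4→10: 6 bp
  10→11: 1 bp
  11→16: 5 bp
  16→22: 6 bp
  22→25: 3 bp
  25→47: 22 bp
  47→56: 9 bp
  56→64: 8 bp
  64→72: 8 bp
  72→77: 5 bp
  77→85: 8 bp
  85→87: 2 bp
  87→99: 12 bp
  99→119: 20 bp
  119→125: 6 bp
  125→135: 10 bp
  135→156: 21 bp
  156→162: 6 bp
  162→166: 4 bp
  166→178: 12 bp
  178→181: 3 bp
  181→4 (wrap): 192-181+4 = 15 bp

[1,2,3,3,4,5,5,6,6,6,6,8,8,8,9,10,12,12,15,20,21,22]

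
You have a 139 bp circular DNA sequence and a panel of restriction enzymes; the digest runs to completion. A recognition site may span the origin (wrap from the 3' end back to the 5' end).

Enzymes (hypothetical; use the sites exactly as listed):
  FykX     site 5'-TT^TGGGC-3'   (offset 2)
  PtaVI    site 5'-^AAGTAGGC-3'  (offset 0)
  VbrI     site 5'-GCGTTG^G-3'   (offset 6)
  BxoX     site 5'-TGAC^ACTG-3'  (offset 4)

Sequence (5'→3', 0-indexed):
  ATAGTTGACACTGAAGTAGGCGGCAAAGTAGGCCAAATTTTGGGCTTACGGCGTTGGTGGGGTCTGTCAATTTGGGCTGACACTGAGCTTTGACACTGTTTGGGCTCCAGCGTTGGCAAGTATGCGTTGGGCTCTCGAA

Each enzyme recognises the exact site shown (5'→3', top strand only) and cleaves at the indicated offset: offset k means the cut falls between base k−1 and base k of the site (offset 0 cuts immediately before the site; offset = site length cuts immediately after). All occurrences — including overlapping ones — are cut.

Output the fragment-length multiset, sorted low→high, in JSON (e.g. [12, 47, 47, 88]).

[4,6,9,12,13,14,15,15,16,16,19]

Site scan:
  FykX TTTGGGC/2: at [38, 70, 98] ⇒ [40, 72, 100]
  PtaVI AAGTAGGC/0: at [13, 25] ⇒ [13, 25]
  VbrI GCGTTGG/6: at [50, 109, 123] ⇒ [56, 115, 129]
  BxoX TGACACTG/4: at [5, 77, 90] ⇒ [9, 81, 94]

Pooled cuts: [9, 13, 25, 40, 56, 72, 81, 94, 100, 115, 129]

Fragments:
  9→13: 4 bp
  13→25: 12 bp
  25→40: 15 bp
  40→56: 16 bp
  56→72: 16 bp
  72→81: 9 bp
  81→94: 13 bp
  94→100: 6 bp
  100→115: 15 bp
  115→129: 14 bp
  129→9 (wrap): 139-129+9 = 19 bp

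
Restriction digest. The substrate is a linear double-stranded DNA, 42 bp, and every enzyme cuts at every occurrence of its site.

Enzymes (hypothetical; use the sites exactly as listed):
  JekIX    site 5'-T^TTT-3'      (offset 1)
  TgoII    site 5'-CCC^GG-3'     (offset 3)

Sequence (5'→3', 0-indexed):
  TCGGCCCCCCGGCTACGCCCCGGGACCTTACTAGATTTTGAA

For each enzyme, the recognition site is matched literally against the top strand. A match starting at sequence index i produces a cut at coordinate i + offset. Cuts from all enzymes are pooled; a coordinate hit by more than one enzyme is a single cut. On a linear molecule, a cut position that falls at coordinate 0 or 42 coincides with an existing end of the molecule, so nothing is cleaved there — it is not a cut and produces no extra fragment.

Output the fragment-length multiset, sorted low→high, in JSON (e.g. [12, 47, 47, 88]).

[6,10,11,15]

Site scan:
  JekIX (TTTT, off=1): starts [35] → cuts [36]
  TgoII (CCCGG, off=3): starts [7, 18] → cuts [10, 21]

All cut coordinates (distinct, sorted): [10, 21, 36]

Fragment lengths:
  [0,10): 10 bp
  [10,21): 11 bp
  [21,36): 15 bp
  [36,42): 6 bp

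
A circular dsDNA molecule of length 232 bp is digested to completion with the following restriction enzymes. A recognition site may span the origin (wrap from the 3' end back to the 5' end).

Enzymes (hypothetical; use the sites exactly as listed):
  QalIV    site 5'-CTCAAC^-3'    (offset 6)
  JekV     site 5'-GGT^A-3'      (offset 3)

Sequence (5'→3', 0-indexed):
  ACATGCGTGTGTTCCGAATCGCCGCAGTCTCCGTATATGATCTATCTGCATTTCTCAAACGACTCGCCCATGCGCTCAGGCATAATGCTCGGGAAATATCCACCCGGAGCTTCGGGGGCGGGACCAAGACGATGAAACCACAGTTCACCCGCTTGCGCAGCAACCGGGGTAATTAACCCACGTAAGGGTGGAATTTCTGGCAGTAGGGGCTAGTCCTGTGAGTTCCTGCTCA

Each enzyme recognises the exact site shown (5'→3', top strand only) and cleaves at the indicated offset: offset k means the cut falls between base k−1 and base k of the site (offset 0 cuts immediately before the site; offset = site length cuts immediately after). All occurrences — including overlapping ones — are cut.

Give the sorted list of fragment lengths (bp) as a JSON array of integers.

Scan for sites:
  QalIV (CTCAAC, off=6): starts [228] → cuts [2]
  JekV (GGTA, off=3): starts [167] → cuts [170]

Pooled cuts: [2, 170]

Fragments:
  2→170: 168 bp
  170→2 (wrap): 232-170+2 = 64 bp

[64,168]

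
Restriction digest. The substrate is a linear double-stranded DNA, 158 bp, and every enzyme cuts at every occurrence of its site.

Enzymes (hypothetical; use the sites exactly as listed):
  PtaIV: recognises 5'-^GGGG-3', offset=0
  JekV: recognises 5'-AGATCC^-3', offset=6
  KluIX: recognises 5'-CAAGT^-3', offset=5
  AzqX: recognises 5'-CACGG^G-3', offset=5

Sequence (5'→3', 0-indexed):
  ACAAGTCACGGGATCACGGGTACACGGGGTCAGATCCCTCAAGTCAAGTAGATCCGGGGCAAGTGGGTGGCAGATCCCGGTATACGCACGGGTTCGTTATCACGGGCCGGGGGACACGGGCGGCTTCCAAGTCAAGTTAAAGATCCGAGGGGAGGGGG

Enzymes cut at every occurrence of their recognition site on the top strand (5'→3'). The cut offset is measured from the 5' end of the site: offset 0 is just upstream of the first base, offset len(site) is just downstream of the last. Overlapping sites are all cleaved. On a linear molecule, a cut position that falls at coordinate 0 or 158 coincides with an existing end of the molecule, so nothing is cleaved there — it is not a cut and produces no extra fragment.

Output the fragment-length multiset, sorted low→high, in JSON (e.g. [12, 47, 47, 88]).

Site scan:
  PtaIV (GGGG, off=0): starts [25, 55, 108, 109, 148, 153, 154] → cuts [25, 55, 108, 109, 148, 153, 154]
  JekV (AGATCC, off=6): starts [31, 49, 71, 140] → cuts [37, 55, 77, 146]
  KluIX (CAAGT, off=5): starts [1, 39, 44, 59, 127, 132] → cuts [6, 44, 49, 64, 132, 137]
  AzqX (CACGGG, off=5): starts [6, 14, 22, 86, 100, 114] → cuts [11, 19, 27, 91, 105, 119]

Pooled cuts: [6, 11, 19, 25, 27, 37, 44, 49, 55, 64, 77, 91, 105, 108, 109, 119, 132, 137, 146, 148, 153, 154]

Fragments:
  [0,6): 6 bp
  [6,11): 5 bp
  [11,19): 8 bp
  [19,25): 6 bp
  [25,27): 2 bp
  [27,37): 10 bp
  [37,44): 7 bp
  [44,49): 5 bp
  [49,55): 6 bp
  [55,64): 9 bp
  [64,77): 13 bp
  [77,91): 14 bp
  [91,105): 14 bp
  [105,108): 3 bp
  [108,109): 1 bp
  [109,119): 10 bp
  [119,132): 13 bp
  [132,137): 5 bp
  [137,146): 9 bp
  [146,148): 2 bp
  [148,153): 5 bp
  [153,154): 1 bp
  [154,158): 4 bp

[1,1,2,2,3,4,5,5,5,5,6,6,6,7,8,9,9,10,10,13,13,14,14]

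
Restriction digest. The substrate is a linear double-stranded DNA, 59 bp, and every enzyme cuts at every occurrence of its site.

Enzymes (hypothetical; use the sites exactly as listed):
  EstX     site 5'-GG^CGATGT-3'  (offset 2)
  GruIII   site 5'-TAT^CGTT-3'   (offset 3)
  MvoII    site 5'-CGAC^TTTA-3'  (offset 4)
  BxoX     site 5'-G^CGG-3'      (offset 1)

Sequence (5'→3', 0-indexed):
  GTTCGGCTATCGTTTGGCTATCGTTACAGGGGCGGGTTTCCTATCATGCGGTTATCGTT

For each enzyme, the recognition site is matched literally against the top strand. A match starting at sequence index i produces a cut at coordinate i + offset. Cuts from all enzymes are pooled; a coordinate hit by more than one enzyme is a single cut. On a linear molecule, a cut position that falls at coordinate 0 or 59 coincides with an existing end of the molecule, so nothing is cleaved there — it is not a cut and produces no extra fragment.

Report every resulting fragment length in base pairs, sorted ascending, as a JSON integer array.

[4,7,10,11,11,16]

Scan for sites:
  EstX (GGCGATGT, off=2): no sites
  GruIII (TATCGTT, off=3): starts [7, 18, 52] → cuts [10, 21, 55]
  MvoII (CGACTTTA, off=4): no sites
  BxoX (GCGG, off=1): starts [31, 47] → cuts [32, 48]

All cut coordinates (distinct, sorted): [10, 21, 32, 48, 55]

Fragments:
  [0,10): 10 bp
  [10,21): 11 bp
  [21,32): 11 bp
  [32,48): 16 bp
  [48,55): 7 bp
  [55,59): 4 bp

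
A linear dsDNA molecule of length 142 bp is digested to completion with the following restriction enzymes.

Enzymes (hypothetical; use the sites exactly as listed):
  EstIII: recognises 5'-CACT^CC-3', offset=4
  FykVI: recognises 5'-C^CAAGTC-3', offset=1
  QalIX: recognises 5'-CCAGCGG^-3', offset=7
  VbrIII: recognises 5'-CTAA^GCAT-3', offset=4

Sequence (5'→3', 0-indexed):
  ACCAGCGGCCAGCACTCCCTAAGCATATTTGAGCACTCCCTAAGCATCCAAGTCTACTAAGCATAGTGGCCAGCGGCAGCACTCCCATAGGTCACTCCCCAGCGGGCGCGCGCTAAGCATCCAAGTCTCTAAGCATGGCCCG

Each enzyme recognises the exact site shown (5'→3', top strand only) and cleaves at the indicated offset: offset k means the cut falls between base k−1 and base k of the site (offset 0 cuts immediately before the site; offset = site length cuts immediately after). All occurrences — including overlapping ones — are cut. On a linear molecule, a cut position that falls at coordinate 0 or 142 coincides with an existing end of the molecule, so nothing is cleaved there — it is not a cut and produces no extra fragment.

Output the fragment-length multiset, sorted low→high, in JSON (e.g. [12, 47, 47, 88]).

Per-enzyme occurrences:
  EstIII (CACTCC, off=4): starts [12, 33, 79, 92] → cuts [16, 37, 83, 96]
  FykVI (CCAAGTC, off=1): starts [47, 120] → cuts [48, 121]
  QalIX (CCAGCGG, off=7): starts [1, 69, 98] → cuts [8, 76, 105]
  VbrIII (CTAAGCAT, off=4): starts [18, 39, 56, 112, 128] → cuts [22, 43, 60, 116, 132]

Pooled cuts: [8, 16, 22, 37, 43, 48, 60, 76, 83, 96, 105, 116, 121, 132]

Fragment lengths:
  [0,8): 8 bp
  [8,16): 8 bp
  [16,22): 6 bp
  [22,37): 15 bp
  [37,43): 6 bp
  [43,48): 5 bp
  [48,60): 12 bp
  [60,76): 16 bp
  [76,83): 7 bp
  [83,96): 13 bp
  [96,105): 9 bp
  [105,116): 11 bp
  [116,121): 5 bp
  [121,132): 11 bp
  [132,142): 10 bp

[5,5,6,6,7,8,8,9,10,11,11,12,13,15,16]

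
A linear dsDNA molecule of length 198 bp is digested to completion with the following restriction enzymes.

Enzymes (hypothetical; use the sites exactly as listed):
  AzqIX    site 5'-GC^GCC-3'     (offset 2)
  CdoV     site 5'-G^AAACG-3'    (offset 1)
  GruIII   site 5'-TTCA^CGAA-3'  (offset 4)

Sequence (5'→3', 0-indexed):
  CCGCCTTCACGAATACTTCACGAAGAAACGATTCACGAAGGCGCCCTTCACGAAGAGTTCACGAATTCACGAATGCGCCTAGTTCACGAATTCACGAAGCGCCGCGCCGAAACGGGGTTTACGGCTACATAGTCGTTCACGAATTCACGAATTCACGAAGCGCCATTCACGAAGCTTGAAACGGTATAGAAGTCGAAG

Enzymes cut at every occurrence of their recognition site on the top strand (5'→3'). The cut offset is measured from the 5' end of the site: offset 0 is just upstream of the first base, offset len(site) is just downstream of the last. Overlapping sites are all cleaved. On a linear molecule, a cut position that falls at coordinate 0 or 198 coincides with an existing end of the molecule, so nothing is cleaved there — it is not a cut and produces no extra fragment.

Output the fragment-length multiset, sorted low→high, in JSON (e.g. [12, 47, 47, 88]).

Scan for sites:
  AzqIX GCGCC/2: at [40, 74, 98, 103, 159] ⇒ [42, 76, 100, 105, 161]
  CdoV GAAACG/1: at [24, 108, 177] ⇒ [25, 109, 178]
  GruIII TTCACGAA/4: at [5, 16, 31, 46, 57, 65, 82, 90, 135, 143, 151, 165] ⇒ [9, 20, 35, 50, 61, 69, 86, 94, 139, 147, 155, 169]

All cut coordinates (distinct, sorted): [9, 20, 25, 35, 42, 50, 61, 69, 76, 86, 94, 100, 105, 109, 139, 147, 155, 161, 169, 178]

Fragments:
  [0,9): 9 bp
  [9,20): 11 bp
  [20,25): 5 bp
  [25,35): 10 bp
  [35,42): 7 bp
  [42,50): 8 bp
  [50,61): 11 bp
  [61,69): 8 bp
  [69,76): 7 bp
  [76,86): 10 bp
  [86,94): 8 bp
  [94,100): 6 bp
  [100,105): 5 bp
  [105,109): 4 bp
  [109,139): 30 bp
  [139,147): 8 bp
  [147,155): 8 bp
  [155,161): 6 bp
  [161,169): 8 bp
  [169,178): 9 bp
  [178,198): 20 bp

[4,5,5,6,6,7,7,8,8,8,8,8,8,9,9,10,10,11,11,20,30]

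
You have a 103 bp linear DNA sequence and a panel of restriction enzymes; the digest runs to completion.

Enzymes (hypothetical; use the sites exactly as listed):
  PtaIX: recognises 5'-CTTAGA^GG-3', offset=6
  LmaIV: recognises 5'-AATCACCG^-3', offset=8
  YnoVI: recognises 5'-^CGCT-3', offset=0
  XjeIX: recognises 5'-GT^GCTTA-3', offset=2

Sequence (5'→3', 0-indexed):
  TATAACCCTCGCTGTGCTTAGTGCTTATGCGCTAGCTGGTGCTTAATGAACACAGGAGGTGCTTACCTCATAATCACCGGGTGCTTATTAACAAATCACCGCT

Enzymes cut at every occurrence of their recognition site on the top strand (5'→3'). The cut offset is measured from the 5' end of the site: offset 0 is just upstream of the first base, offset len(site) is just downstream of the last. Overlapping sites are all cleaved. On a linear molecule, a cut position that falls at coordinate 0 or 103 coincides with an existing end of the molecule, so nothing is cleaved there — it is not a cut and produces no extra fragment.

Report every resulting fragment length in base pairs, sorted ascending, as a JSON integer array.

Site scan:
  PtaIX (CTTAGAGG, off=6): no sites
  LmaIV AATCACCG/8: at [71, 93] ⇒ [79, 101]
  YnoVI CGCT/0: at [9, 29, 99] ⇒ [9, 29, 99]
  XjeIX GTGCTTA/2: at [13, 20, 38, 58, 80] ⇒ [15, 22, 40, 60, 82]

Pooled cuts: [9, 15, 22, 29, 40, 60, 79, 82, 99, 101]

Fragment lengths:
  [0,9): 9 bp
  [9,15): 6 bp
  [15,22): 7 bp
  [22,29): 7 bp
  [29,40): 11 bp
  [40,60): 20 bp
  [60,79): 19 bp
  [79,82): 3 bp
  [82,99): 17 bp
  [99,101): 2 bp
  [101,103): 2 bp

[2,2,3,6,7,7,9,11,17,19,20]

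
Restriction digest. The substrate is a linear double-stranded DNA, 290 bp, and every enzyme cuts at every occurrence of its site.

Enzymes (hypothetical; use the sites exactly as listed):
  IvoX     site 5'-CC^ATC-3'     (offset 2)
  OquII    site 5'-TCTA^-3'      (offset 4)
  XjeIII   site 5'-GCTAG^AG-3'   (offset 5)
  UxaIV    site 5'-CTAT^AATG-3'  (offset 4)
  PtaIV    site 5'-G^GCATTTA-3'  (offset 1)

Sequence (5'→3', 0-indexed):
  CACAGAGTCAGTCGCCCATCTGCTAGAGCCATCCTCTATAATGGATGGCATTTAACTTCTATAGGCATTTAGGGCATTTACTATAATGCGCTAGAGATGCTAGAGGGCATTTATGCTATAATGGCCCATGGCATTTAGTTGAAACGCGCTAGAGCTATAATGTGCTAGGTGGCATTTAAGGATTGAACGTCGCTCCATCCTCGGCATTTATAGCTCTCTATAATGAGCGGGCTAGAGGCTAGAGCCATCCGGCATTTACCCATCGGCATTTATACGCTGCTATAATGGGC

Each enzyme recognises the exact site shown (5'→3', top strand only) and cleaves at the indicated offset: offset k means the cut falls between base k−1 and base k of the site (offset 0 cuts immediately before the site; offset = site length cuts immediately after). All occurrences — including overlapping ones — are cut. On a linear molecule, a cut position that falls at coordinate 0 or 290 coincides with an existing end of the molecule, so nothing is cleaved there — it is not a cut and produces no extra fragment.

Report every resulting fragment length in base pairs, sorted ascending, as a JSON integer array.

Per-enzyme occurrences:
  IvoX (CCATC, off=2): starts [15, 28, 194, 244, 259] → cuts [17, 30, 196, 246, 261]
  OquII (TCTA, off=4): starts [34, 57, 216] → cuts [38, 61, 220]
  XjeIII (GCTAGAG, off=5): starts [21, 89, 98, 147, 230, 237] → cuts [26, 94, 103, 152, 235, 242]
  UxaIV (CTATAATG, off=4): starts [35, 80, 115, 154, 217, 279] → cuts [39, 84, 119, 158, 221, 283]
  PtaIV (GGCATTTA, off=1): starts [46, 63, 72, 105, 129, 170, 202, 250, 264] → cuts [47, 64, 73, 106, 130, 171, 203, 251, 265]

Pooled cuts: [17, 26, 30, 38, 39, 47, 61, 64, 73, 84, 94, 103, 106, 119, 130, 152, 158, 171, 196, 203, 220, 221, 235, 242, 246, 251, 261, 265, 283]

Fragment lengths:
  [0,17): 17 bp
  [17,26): 9 bp
  [26,30): 4 bp
  [30,38): 8 bp
  [38,39): 1 bp
  [39,47): 8 bp
  [47,61): 14 bp
  [61,64): 3 bp
  [64,73): 9 bp
  [73,84): 11 bp
  [84,94): 10 bp
  [94,103): 9 bp
  [103,106): 3 bp
  [106,119): 13 bp
  [119,130): 11 bp
  [130,152): 22 bp
  [152,158): 6 bp
  [158,171): 13 bp
  [171,196): 25 bp
  [196,203): 7 bp
  [203,220): 17 bp
  [220,221): 1 bp
  [221,235): 14 bp
  [235,242): 7 bp
  [242,246): 4 bp
  [246,251): 5 bp
  [251,261): 10 bp
  [261,265): 4 bp
  [265,283): 18 bp
  [283,290): 7 bp

[1,1,3,3,4,4,4,5,6,7,7,7,8,8,9,9,9,10,10,11,11,13,13,14,14,17,17,18,22,25]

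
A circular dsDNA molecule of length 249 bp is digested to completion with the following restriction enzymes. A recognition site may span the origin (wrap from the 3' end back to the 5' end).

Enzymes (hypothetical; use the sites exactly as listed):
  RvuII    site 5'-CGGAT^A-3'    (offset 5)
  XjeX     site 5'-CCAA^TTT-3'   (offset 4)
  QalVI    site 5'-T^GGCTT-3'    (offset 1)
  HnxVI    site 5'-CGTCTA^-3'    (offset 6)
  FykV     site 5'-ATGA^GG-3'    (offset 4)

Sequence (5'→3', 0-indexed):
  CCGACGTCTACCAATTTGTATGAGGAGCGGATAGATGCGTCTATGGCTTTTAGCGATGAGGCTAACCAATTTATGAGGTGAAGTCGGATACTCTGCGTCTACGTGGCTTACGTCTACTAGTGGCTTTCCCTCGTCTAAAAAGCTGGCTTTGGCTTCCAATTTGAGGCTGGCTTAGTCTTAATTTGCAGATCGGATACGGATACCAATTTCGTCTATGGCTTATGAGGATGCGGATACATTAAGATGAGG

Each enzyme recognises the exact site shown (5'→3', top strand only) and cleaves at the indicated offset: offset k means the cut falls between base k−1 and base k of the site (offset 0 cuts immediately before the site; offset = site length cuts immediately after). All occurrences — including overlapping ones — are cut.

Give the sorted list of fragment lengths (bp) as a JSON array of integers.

Per-enzyme occurrences:
  RvuII (CGGATA, off=5): starts [27, 84, 190, 196, 230] → cuts [32, 89, 195, 201, 235]
  XjeX (CCAATTT, off=4): starts [10, 65, 155, 202] → cuts [14, 69, 159, 206]
  QalVI (TGGCTT, off=1): starts [43, 103, 120, 143, 149, 167, 215] → cuts [44, 104, 121, 144, 150, 168, 216]
  HnxVI (CGTCTA, off=6): starts [4, 37, 95, 110, 131, 209] → cuts [10, 43, 101, 116, 137, 215]
  FykV (ATGAGG, off=4): starts [19, 55, 72, 221, 243] → cuts [23, 59, 76, 225, 247]

All cut coordinates (distinct, sorted): [10, 14, 23, 32, 43, 44, 59, 69, 76, 89, 101, 104, 116, 121, 137, 144, 150, 159, 168, 195, 201, 206, 215, 216, 225, 235, 247]

Fragments:
  10→14: 4 bp
  14→23: 9 bp
  23→32: 9 bp
  32→43: 11 bp
  43→44: 1 bp
  44→59: 15 bp
  59→69: 10 bp
  69→76: 7 bp
  76→89: 13 bp
  89→101: 12 bp
  101→104: 3 bp
  104→116: 12 bp
  116→121: 5 bp
  121→137: 16 bp
  137→144: 7 bp
  144→150: 6 bp
  150→159: 9 bp
  159→168: 9 bp
  168→195: 27 bp
  195→201: 6 bp
  201→206: 5 bp
  206→215: 9 bp
  215→216: 1 bp
  216→225: 9 bp
  225→235: 10 bp
  235→247: 12 bp
  247→10 (wrap): 249-247+10 = 12 bp

[1,1,3,4,5,5,6,6,7,7,9,9,9,9,9,9,10,10,11,12,12,12,12,13,15,16,27]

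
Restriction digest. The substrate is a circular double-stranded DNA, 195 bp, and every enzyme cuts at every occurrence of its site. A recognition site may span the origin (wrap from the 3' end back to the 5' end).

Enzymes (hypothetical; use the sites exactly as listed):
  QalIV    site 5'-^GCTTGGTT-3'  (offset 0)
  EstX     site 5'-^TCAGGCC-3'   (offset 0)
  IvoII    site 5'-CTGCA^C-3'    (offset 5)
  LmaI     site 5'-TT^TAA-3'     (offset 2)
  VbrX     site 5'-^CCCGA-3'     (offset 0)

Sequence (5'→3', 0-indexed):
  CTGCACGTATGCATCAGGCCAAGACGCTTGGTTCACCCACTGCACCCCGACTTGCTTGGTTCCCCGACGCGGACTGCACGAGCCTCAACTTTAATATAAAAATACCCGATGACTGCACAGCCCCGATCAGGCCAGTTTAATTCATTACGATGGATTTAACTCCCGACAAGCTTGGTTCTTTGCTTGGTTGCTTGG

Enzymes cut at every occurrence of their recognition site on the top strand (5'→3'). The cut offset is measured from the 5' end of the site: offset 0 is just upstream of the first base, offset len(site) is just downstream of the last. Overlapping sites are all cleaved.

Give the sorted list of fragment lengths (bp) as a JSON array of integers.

[1,4,5,5,8,8,8,9,11,12,12,13,13,13,16,19,19,19]

Per-enzyme occurrences:
  QalIV GCTTGGTT/0: at [25, 53, 169, 181] ⇒ [25, 53, 169, 181]
  EstX TCAGGCC/0: at [13, 126] ⇒ [13, 126]
  IvoII CTGCAC/5: at [0, 39, 73, 112] ⇒ [5, 44, 78, 117]
  LmaI TTTAA/2: at [89, 135, 154] ⇒ [91, 137, 156]
  VbrX CCCGA/0: at [45, 62, 104, 121, 161] ⇒ [45, 62, 104, 121, 161]

All cut coordinates (distinct, sorted): [5, 13, 25, 44, 45, 53, 62, 78, 91, 104, 117, 121, 126, 137, 156, 161, 169, 181]

Fragment lengths:
  5→13: 8 bp
  13→25: 12 bp
  25→44: 19 bp
  44→45: 1 bp
  45→53: 8 bp
  53→62: 9 bp
  62→78: 16 bp
  78→91: 13 bp
  91→104: 13 bp
  104→117: 13 bp
  117→121: 4 bp
  121→126: 5 bp
  126→137: 11 bp
  137→156: 19 bp
  156→161: 5 bp
  161→169: 8 bp
  169→181: 12 bp
  181→5 (wrap): 195-181+5 = 19 bp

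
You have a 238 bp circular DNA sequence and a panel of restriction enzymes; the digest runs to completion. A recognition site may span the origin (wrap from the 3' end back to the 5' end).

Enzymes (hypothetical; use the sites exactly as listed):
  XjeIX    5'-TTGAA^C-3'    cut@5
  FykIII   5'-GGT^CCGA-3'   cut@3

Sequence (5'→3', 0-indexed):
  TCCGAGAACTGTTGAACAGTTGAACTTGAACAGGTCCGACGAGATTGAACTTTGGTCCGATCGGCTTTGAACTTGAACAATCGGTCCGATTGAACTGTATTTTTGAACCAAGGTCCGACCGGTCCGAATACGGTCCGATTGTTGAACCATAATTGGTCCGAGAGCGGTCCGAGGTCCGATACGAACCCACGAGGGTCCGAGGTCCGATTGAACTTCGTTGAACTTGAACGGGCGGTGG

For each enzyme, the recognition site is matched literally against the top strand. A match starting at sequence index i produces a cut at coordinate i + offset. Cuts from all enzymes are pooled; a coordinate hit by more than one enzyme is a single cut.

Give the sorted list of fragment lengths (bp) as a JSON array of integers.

Scan for sites:
  XjeIX TTGAAC/5: at [11, 19, 25, 44, 66, 72, 89, 102, 141, 207, 217, 223] ⇒ [16, 24, 30, 49, 71, 77, 94, 107, 146, 212, 222, 228]
  FykIII GGTCCGA/3: at [32, 53, 82, 111, 120, 131, 154, 165, 172, 193, 200, 236] ⇒ [1, 35, 56, 85, 114, 123, 134, 157, 168, 175, 196, 203]

Pooled cuts: [1, 16, 24, 30, 35, 49, 56, 71, 77, 85, 94, 107, 114, 123, 134, 146, 157, 168, 175, 196, 203, 212, 222, 228]

Fragments:
  1→16: 15 bp
  16→24: 8 bp
  24→30: 6 bp
  30→35: 5 bp
  35→49: 14 bp
  49→56: 7 bp
  56→71: 15 bp
  71→77: 6 bp
  77→85: 8 bp
  85→94: 9 bp
  94→107: 13 bp
  107→114: 7 bp
  114→123: 9 bp
  123→134: 11 bp
  134→146: 12 bp
  146→157: 11 bp
  157→168: 11 bp
  168→175: 7 bp
  175→196: 21 bp
  196→203: 7 bp
  203→212: 9 bp
  212→222: 10 bp
  222→228: 6 bp
  228→1 (wrap): 238-228+1 = 11 bp

[5,6,6,6,7,7,7,7,8,8,9,9,9,10,11,11,11,11,12,13,14,15,15,21]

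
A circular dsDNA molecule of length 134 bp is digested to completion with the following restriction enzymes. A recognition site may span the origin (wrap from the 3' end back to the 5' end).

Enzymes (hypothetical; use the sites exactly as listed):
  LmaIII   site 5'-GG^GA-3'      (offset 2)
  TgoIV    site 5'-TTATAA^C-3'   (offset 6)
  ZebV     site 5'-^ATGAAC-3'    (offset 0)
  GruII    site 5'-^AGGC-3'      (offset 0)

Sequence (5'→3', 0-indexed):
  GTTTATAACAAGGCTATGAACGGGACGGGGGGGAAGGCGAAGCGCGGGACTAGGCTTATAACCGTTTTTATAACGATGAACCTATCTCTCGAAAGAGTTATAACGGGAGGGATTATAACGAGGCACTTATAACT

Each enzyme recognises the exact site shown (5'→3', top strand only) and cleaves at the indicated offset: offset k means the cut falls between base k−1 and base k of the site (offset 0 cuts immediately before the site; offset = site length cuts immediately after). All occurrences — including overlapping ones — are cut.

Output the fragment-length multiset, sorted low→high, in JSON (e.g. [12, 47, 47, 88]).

Scan for sites:
  LmaIII GGGA/2: at [21, 30, 45, 104, 108] ⇒ [23, 32, 47, 106, 110]
  TgoIV TTATAAC/6: at [2, 55, 67, 97, 112, 126] ⇒ [8, 61, 73, 103, 118, 132]
  ZebV ATGAAC/0: at [15, 75] ⇒ [15, 75]
  GruII AGGC/0: at [10, 34, 51, 120] ⇒ [10, 34, 51, 120]

All cut coordinates (distinct, sorted): [8, 10, 15, 23, 32, 34, 47, 51, 61, 73, 75, 103, 106, 110, 118, 120, 132]

Fragment lengths:
  8→10: 2 bp
  10→15: 5 bp
  15→23: 8 bp
  23→32: 9 bp
  32→34: 2 bp
  34→47: 13 bp
  47→51: 4 bp
  51→61: 10 bp
  61→73: 12 bp
  73→75: 2 bp
  75→103: 28 bp
  103→106: 3 bp
  106→110: 4 bp
  110→118: 8 bp
  118→120: 2 bp
  120→132: 12 bp
  132→8 (wrap): 134-132+8 = 10 bp

[2,2,2,2,3,4,4,5,8,8,9,10,10,12,12,13,28]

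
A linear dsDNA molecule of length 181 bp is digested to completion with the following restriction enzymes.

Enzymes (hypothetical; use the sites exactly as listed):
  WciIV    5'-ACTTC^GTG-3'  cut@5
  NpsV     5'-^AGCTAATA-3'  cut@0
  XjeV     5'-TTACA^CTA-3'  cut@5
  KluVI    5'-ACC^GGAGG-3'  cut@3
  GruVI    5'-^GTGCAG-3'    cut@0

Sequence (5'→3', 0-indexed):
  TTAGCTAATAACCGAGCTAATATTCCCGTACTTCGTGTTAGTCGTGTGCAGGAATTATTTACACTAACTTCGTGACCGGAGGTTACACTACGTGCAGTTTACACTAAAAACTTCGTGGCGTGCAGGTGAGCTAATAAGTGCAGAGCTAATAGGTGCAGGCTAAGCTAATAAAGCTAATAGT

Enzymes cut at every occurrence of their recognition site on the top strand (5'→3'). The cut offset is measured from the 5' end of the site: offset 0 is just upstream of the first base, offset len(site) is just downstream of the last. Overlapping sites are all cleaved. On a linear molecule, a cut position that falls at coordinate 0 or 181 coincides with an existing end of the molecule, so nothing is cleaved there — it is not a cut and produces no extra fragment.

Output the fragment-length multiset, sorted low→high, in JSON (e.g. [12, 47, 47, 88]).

[2,4,5,6,6,8,9,9,9,9,10,10,10,11,11,12,12,18,20]

Per-enzyme occurrences:
  WciIV (ACTTCGTG, off=5): starts [29, 66, 109] → cuts [34, 71, 114]
  NpsV (AGCTAATA, off=0): starts [2, 14, 128, 143, 162, 171] → cuts [2, 14, 128, 143, 162, 171]
  XjeV (TTACACTA, off=5): starts [58, 82, 98] → cuts [63, 87, 103]
  KluVI (ACCGGAGG, off=3): starts [74] → cuts [77]
  GruVI (GTGCAG, off=0): starts [45, 91, 119, 137, 152] → cuts [45, 91, 119, 137, 152]

Pooled cuts: [2, 14, 34, 45, 63, 71, 77, 87, 91, 103, 114, 119, 128, 137, 143, 152, 162, 171]

Fragment lengths:
  [0,2): 2 bp
  [2,14): 12 bp
  [14,34): 20 bp
  [34,45): 11 bp
  [45,63): 18 bp
  [63,71): 8 bp
  [71,77): 6 bp
  [77,87): 10 bp
  [87,91): 4 bp
  [91,103): 12 bp
  [103,114): 11 bp
  [114,119): 5 bp
  [119,128): 9 bp
  [128,137): 9 bp
  [137,143): 6 bp
  [143,152): 9 bp
  [152,162): 10 bp
  [162,171): 9 bp
  [171,181): 10 bp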